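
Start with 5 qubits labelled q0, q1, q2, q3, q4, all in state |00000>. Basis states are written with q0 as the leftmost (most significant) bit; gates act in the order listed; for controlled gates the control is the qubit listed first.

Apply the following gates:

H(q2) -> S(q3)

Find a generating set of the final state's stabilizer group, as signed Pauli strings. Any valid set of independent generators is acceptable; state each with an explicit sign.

The stabilizer group can be generated by +IIXII, +ZIIII, +IZIII, +IIIZI, +IIIIZ, among other valid generating sets.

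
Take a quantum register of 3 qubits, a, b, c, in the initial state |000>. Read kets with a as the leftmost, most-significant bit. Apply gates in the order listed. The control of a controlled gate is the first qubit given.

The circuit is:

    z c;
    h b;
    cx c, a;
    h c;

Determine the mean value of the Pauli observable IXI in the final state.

The observable IXI averages to 1.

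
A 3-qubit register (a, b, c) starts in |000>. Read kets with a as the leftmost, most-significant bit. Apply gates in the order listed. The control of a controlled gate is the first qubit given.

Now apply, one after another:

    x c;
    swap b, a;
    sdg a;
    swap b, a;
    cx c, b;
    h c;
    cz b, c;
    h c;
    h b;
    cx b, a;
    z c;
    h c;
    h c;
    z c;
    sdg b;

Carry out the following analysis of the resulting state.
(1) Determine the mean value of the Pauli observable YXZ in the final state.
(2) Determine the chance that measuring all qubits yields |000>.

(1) In the final state, YXZ has expectation 1. Key observation: the block from step 11 through step 14 cancels to the identity and can be dropped.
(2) A full measurement returns |000> with probability 1/2.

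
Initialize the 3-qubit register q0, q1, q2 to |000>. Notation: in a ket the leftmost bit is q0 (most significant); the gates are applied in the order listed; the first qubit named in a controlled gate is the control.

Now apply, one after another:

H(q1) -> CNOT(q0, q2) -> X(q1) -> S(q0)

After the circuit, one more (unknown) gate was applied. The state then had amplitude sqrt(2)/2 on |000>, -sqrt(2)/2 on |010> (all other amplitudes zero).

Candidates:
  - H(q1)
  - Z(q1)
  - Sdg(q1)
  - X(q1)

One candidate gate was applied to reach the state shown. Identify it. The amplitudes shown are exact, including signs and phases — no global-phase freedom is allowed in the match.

It was Z(q1) that produced the state shown.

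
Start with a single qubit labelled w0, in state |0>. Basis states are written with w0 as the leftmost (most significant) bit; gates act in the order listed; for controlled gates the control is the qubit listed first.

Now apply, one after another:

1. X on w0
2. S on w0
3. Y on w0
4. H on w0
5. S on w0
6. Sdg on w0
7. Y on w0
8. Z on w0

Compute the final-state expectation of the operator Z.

The expectation value of Z is 0.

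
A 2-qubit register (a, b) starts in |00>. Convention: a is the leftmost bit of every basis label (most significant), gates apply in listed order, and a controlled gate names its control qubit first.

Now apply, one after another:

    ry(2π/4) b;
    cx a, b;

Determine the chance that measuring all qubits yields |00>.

Outcome |00> occurs with probability 1/2.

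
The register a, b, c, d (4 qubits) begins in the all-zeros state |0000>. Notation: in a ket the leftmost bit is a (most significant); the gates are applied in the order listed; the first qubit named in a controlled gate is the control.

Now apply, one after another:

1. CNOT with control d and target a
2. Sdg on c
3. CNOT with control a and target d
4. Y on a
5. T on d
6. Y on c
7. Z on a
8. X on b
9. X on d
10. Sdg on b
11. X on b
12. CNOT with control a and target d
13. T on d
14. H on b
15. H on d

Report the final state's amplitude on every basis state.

The resulting statevector has amplitude -I/2 on |1010>, -I/2 on |1011>, -I/2 on |1110>, -I/2 on |1111>, and 0 on every other basis state.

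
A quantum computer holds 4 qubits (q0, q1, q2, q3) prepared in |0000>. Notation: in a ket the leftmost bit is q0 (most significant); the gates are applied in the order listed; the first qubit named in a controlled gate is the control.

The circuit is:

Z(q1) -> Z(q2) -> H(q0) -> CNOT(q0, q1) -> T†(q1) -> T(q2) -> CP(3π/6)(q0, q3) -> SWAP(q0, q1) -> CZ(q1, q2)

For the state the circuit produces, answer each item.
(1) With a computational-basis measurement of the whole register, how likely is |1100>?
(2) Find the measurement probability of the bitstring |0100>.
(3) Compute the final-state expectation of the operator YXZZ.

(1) A full measurement returns |1100> with probability 1/2.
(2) A full measurement returns |0100> with probability 0.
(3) The observable YXZZ averages to -sqrt(2)/2.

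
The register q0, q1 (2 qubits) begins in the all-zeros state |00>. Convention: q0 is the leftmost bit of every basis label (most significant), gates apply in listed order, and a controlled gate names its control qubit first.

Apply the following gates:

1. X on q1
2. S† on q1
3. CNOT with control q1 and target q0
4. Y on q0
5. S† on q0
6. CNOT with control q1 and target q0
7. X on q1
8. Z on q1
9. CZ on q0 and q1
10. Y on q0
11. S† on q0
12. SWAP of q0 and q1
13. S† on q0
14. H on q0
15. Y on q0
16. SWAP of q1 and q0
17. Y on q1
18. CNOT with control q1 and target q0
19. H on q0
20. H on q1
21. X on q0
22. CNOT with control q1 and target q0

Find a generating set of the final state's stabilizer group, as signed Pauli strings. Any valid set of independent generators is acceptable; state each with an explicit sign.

One valid set of independent stabilizer generators is +IX, -ZI (any independent generating set of the same group is equally correct).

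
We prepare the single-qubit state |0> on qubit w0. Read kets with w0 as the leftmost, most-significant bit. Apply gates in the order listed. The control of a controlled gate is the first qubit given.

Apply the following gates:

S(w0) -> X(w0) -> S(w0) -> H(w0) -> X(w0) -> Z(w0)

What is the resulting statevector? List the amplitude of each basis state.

The resulting statevector has amplitude -sqrt(2)*I/2 on |0>, -sqrt(2)*I/2 on |1>.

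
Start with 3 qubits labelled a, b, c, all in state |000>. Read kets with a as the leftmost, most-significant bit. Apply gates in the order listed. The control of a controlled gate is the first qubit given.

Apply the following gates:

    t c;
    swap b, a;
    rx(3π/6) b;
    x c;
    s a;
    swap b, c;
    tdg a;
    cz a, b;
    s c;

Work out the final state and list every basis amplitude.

The resulting statevector has amplitude sqrt(2)/2 on |010>, sqrt(2)/2 on |011>, and 0 on every other basis state.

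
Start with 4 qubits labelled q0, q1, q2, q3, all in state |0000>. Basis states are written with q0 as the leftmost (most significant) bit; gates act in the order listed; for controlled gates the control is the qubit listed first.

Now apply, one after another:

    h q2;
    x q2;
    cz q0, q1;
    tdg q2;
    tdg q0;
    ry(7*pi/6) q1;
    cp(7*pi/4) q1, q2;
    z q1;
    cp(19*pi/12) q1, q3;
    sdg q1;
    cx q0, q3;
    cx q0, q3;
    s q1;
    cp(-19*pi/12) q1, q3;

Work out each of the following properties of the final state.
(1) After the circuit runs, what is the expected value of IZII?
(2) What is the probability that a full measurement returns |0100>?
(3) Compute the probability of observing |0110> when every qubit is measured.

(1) The observable IZII averages to -sqrt(3)/2. Key observation: steps 9-14 multiply out to the identity, so the circuit reduces to the remaining gates.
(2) Outcome |0100> occurs with probability sqrt(3)/8 + 1/4.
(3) Outcome |0110> occurs with probability sqrt(3)/8 + 1/4.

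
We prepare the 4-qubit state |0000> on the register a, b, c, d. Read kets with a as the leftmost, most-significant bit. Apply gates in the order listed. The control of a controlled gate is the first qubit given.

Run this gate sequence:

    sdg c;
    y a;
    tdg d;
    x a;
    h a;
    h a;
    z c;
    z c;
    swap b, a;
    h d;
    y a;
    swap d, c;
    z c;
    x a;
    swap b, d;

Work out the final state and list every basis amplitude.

After the circuit, the state carries amplitude -sqrt(2)/2 on |0000>, sqrt(2)/2 on |0010>, and 0 on every other basis state.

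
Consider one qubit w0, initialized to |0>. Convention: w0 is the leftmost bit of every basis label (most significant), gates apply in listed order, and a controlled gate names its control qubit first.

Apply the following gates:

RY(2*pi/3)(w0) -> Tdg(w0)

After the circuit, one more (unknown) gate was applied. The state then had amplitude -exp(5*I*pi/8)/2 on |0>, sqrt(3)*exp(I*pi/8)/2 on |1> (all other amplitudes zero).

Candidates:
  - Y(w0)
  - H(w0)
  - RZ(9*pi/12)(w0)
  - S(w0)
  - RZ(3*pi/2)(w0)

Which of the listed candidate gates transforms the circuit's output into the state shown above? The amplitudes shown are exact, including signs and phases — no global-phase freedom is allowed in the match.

The applied gate was RZ(9*pi/12)(w0).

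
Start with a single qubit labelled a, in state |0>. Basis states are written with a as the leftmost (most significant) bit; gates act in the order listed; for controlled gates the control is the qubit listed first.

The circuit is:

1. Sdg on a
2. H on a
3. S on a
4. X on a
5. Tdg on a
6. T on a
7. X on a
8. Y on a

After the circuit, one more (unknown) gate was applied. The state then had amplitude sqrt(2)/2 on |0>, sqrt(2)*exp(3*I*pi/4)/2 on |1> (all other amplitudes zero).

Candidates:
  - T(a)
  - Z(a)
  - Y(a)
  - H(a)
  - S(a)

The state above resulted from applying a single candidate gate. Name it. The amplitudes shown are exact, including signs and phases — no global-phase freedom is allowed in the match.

The unique candidate consistent with the amplitudes is T(a). Key observation: steps 4-7 multiply out to the identity, so the circuit reduces to the remaining gates.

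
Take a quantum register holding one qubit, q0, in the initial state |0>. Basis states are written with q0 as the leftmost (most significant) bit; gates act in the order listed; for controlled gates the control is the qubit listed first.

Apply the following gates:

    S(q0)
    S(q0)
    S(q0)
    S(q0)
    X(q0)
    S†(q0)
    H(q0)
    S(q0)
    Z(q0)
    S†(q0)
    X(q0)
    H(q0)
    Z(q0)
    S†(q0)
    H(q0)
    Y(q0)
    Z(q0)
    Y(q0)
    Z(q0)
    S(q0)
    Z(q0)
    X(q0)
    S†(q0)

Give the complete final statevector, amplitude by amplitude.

After the circuit, the state carries amplitude sqrt(2)/2 on |0>, sqrt(2)/2 on |1>. Key observation: steps 1-4 multiply out to the identity, so the circuit reduces to the remaining gates.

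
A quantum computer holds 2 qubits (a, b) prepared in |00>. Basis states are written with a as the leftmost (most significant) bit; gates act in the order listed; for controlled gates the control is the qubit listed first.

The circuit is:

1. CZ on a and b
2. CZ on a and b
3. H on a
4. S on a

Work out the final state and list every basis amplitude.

After the circuit, the state carries amplitude sqrt(2)/2 on |00>, 0 on |01>, sqrt(2)*I/2 on |10>, 0 on |11>.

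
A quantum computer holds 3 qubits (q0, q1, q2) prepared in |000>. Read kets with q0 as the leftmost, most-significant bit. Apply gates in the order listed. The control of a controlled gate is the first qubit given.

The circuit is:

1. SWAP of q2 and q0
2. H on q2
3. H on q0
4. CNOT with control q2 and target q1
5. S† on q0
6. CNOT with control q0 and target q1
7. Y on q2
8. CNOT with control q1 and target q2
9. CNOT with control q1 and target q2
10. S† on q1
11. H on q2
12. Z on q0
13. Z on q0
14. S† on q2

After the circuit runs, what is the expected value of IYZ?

The observable IYZ averages to 1.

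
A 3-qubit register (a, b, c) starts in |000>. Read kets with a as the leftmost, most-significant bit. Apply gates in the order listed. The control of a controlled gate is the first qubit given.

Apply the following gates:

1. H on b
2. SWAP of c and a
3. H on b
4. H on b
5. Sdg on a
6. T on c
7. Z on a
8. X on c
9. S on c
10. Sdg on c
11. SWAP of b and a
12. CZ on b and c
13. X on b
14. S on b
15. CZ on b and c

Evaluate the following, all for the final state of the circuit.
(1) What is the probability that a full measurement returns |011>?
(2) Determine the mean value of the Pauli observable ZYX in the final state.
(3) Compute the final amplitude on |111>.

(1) The probability of measuring |011> is 1/2.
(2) The expectation value of ZYX is 0.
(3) The amplitude on |111> is -sqrt(2)*I/2.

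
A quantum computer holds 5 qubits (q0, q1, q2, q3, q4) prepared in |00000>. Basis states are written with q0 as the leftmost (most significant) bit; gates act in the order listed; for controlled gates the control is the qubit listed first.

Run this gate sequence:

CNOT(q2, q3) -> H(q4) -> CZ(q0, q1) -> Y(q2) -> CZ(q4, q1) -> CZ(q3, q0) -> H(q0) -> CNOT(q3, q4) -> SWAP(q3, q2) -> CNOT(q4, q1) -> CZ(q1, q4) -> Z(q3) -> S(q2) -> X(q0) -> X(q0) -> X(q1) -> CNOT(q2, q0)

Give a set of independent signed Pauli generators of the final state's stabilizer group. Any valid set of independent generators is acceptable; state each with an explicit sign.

One valid set of independent stabilizer generators is +XIIII, -IXIIX, -IZIIZ, +IIZII, -IIIZI (any independent generating set of the same group is equally correct). Key observation: steps 14-15 multiply out to the identity, so the circuit reduces to the remaining gates.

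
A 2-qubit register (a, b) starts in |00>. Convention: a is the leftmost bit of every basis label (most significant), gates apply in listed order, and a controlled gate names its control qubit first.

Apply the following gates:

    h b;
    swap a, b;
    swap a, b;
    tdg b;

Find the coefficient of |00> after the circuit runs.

The amplitude on |00> is sqrt(2)/2. Key observation: gates 2-3 undo each other exactly, leaving only the rest of the circuit to track.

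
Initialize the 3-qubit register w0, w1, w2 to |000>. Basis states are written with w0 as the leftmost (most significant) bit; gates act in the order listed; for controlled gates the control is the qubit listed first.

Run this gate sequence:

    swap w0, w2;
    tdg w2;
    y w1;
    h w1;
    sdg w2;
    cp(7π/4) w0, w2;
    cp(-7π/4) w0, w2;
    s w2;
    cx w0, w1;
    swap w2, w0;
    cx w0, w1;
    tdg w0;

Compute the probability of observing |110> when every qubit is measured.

Outcome |110> occurs with probability 0. Key observation: steps 5-8 multiply out to the identity, so the circuit reduces to the remaining gates.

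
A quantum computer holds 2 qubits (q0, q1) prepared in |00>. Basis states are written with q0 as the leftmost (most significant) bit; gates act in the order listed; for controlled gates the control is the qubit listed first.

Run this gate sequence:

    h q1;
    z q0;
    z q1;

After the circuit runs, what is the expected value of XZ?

The observable XZ averages to 0.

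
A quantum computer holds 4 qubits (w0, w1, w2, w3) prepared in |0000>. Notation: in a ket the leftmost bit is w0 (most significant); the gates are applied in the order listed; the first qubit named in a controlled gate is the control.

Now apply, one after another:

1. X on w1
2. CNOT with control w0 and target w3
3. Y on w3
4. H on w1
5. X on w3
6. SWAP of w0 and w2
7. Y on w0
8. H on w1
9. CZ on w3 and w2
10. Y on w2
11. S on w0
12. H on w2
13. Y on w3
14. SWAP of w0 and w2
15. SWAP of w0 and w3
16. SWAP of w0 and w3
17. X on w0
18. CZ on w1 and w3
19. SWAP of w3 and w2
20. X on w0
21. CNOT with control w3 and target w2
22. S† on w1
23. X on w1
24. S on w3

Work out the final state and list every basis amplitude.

The resulting statevector has amplitude -sqrt(2)*I/2 on |0001>, sqrt(2)*I/2 on |1001>, and 0 on every other basis state.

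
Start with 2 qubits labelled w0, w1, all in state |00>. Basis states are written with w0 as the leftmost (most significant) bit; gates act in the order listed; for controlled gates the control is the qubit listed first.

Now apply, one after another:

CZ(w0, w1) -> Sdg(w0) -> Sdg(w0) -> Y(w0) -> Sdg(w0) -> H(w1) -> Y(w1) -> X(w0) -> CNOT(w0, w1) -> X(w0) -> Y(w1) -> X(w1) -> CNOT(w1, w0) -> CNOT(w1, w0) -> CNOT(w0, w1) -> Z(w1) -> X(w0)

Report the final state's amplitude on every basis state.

After the circuit, the state carries amplitude sqrt(2)/2 on |00>, -sqrt(2)/2 on |01>, 0 on |10>, 0 on |11>.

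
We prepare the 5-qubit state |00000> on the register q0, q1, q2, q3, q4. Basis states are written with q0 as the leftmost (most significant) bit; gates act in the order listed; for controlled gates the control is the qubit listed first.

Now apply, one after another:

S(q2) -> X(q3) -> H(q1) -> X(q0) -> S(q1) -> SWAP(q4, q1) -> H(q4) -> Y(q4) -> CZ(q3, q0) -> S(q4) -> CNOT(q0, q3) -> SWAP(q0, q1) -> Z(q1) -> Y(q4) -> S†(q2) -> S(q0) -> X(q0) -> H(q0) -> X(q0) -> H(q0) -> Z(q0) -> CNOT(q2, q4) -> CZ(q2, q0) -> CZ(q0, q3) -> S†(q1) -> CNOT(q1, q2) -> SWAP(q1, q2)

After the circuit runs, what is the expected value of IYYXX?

The expectation value of IYYXX is 0. Key observation: the block from step 18 through step 21 cancels to the identity and can be dropped.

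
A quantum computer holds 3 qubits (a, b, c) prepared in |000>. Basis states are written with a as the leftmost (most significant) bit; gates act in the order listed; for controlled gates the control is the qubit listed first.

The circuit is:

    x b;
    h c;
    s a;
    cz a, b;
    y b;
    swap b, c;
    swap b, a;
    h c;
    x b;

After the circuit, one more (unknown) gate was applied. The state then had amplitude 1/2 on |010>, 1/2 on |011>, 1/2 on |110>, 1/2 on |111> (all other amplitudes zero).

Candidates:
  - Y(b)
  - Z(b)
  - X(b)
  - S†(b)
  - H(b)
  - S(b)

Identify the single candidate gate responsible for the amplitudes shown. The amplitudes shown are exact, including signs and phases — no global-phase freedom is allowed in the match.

It was S(b) that produced the state shown.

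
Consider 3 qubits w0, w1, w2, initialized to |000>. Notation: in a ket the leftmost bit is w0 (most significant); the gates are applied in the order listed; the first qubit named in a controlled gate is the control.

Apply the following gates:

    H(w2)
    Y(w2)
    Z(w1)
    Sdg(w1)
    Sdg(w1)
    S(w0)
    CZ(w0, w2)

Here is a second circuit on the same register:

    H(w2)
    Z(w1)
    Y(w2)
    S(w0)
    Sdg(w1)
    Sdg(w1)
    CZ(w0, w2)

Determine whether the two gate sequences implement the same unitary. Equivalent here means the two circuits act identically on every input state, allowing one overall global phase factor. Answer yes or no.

Yes: on every input state the two circuits agree up to one overall phase factor.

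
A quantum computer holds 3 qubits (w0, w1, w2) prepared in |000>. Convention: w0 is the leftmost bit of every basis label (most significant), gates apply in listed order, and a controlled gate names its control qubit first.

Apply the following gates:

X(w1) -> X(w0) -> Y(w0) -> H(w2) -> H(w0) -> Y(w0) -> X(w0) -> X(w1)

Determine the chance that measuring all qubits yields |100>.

A full measurement returns |100> with probability 1/4.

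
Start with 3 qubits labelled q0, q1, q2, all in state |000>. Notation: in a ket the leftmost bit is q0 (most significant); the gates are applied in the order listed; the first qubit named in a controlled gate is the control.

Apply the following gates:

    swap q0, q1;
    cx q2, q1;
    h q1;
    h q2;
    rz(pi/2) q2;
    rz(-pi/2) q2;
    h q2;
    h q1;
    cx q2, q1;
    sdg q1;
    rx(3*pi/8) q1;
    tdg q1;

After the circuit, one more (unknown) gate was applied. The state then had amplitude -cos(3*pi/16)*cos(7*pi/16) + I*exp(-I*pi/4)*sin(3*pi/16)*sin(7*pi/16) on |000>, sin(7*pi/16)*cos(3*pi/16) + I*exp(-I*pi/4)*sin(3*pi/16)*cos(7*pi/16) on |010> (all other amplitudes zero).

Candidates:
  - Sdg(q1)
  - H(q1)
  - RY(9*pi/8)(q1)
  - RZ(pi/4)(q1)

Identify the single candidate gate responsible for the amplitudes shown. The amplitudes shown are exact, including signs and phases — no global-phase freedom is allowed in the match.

The applied gate was RY(9*pi/8)(q1). Key observation: gates 2-9 undo each other exactly, leaving only the rest of the circuit to track.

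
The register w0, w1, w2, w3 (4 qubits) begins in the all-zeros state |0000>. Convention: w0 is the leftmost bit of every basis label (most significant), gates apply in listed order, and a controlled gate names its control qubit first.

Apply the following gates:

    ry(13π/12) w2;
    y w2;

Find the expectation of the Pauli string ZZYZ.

In the final state, ZZYZ has expectation 0.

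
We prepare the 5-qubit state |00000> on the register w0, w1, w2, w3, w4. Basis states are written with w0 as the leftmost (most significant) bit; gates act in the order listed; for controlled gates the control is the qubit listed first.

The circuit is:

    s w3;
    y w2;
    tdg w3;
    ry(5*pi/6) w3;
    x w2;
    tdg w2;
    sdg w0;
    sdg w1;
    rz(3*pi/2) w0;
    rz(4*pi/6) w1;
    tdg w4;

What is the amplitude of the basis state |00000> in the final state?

The amplitude on |00000> is (-sqrt(6) + sqrt(2))*exp(5*I*pi/12)/4.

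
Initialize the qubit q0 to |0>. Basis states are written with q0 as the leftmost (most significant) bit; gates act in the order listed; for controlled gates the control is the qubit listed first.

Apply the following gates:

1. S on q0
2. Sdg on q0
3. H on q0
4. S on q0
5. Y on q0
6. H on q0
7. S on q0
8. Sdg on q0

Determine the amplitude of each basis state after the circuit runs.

The final amplitudes are 1/2 + I/2 on |0>, 1/2 - I/2 on |1>.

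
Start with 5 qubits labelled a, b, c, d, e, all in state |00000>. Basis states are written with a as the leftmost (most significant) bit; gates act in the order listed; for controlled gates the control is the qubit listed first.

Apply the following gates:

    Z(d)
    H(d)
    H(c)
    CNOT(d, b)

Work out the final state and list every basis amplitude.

The final amplitudes are 1/2 on |00000>, 1/2 on |00100>, 1/2 on |01010>, 1/2 on |01110>, and 0 on every other basis state.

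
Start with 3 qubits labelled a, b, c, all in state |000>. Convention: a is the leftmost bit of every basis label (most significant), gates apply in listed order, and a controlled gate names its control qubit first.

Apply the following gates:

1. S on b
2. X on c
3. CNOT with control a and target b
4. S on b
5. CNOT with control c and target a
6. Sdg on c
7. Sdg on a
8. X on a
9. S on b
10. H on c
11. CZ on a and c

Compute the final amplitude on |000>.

The final state's coefficient on |000> equals -sqrt(2)/2.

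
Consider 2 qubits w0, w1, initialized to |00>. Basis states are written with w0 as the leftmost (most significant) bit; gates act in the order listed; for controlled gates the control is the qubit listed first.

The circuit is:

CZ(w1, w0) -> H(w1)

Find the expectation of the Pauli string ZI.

In the final state, ZI has expectation 1.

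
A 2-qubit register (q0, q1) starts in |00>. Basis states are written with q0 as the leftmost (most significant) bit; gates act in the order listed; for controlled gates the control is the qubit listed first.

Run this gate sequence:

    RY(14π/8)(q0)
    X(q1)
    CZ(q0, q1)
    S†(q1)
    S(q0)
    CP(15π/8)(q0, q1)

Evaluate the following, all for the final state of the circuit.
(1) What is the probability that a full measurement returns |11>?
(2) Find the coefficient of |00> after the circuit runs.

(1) Outcome |11> occurs with probability 1/2 - sqrt(2)/4.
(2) The amplitude on |00> is 0.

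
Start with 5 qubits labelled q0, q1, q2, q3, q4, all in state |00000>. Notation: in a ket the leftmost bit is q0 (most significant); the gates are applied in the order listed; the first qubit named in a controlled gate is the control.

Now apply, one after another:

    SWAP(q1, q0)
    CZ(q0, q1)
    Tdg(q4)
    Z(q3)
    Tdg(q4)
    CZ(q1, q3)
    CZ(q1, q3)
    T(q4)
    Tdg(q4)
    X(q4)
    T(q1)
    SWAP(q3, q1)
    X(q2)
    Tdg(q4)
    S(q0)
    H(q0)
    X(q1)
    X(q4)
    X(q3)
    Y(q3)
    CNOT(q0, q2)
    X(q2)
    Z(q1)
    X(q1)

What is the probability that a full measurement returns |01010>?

A full measurement returns |01010> with probability 0.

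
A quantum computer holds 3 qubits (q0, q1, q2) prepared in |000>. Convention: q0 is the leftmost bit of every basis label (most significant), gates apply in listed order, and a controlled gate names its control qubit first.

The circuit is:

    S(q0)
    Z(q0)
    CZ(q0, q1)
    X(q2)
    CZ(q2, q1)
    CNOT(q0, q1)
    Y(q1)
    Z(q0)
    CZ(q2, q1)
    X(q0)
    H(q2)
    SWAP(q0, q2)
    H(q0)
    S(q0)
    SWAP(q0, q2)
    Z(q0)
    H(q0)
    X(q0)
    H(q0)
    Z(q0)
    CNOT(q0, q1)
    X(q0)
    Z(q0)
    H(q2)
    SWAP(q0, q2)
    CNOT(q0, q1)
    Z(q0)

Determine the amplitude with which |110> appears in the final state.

The final state's coefficient on |110> equals -sqrt(2)/2.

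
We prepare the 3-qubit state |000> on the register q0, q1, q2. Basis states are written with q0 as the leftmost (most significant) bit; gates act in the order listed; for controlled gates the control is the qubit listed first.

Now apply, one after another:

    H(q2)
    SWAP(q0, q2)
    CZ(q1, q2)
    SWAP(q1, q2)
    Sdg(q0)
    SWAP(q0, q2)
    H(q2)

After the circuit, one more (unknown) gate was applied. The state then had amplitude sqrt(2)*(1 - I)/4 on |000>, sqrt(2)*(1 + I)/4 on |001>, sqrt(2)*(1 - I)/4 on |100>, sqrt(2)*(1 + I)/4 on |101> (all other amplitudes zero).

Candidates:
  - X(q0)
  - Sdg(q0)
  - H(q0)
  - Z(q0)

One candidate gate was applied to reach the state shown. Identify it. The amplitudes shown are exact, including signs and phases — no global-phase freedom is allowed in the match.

It was H(q0) that produced the state shown.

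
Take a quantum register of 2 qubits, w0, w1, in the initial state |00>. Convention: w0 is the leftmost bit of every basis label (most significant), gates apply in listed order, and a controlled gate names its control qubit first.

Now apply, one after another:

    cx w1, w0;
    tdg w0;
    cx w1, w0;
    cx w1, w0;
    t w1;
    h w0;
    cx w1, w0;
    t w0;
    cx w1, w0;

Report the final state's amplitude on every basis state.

The resulting statevector has amplitude sqrt(2)/2 on |00>, 0 on |01>, sqrt(2)*exp(I*pi/4)/2 on |10>, 0 on |11>.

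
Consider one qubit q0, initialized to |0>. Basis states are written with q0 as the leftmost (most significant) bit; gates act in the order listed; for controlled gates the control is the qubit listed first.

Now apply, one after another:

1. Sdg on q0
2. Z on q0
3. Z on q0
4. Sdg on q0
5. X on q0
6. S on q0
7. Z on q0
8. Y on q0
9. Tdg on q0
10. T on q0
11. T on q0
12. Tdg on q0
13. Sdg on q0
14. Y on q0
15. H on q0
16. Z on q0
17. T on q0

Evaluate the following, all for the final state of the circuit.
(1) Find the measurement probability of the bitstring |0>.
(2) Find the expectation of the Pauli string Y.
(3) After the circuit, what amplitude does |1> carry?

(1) A full measurement returns |0> with probability 1/2.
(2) The observable Y averages to sqrt(2)/2.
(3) The amplitude on |1> is -sqrt(2)*exp(3*I*pi/4)/2.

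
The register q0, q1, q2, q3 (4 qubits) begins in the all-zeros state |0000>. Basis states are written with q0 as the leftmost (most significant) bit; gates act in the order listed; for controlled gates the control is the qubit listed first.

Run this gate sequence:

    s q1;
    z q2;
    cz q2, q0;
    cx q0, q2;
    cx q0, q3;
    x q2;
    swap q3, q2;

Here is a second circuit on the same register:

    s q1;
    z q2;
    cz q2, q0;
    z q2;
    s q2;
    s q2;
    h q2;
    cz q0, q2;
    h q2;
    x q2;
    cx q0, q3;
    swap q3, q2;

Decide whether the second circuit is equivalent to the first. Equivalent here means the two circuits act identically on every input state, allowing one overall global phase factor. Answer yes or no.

Yes, they are equivalent — the unitaries differ by at most a global phase.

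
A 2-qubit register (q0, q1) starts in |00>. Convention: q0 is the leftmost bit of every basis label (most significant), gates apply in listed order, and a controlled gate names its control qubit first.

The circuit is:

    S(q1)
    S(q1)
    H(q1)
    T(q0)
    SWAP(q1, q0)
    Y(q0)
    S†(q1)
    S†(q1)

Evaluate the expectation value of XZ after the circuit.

The expectation value of XZ is -1.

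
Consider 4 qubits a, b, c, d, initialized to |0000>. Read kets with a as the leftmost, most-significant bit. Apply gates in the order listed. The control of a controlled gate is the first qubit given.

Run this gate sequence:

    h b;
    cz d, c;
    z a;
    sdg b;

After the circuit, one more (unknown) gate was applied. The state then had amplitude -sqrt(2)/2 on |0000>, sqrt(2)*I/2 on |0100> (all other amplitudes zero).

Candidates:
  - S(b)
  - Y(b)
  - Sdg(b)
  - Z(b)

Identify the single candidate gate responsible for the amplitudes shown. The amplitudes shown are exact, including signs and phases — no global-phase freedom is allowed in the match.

It was Y(b) that produced the state shown.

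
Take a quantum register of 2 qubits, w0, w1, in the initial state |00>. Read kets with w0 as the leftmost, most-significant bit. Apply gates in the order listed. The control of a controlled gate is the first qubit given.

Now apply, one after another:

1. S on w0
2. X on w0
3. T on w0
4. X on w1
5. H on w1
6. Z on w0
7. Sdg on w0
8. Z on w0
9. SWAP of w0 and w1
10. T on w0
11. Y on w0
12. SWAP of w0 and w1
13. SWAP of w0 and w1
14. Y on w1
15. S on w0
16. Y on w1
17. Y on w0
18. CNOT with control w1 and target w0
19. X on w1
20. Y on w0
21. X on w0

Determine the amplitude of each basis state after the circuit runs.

After the circuit, the state carries amplitude -sqrt(2)*I/2 on |00>, 0 on |01>, -sqrt(2)*exp(3*I*pi/4)/2 on |10>, 0 on |11>. Key observation: steps 12-13 multiply out to the identity, so the circuit reduces to the remaining gates.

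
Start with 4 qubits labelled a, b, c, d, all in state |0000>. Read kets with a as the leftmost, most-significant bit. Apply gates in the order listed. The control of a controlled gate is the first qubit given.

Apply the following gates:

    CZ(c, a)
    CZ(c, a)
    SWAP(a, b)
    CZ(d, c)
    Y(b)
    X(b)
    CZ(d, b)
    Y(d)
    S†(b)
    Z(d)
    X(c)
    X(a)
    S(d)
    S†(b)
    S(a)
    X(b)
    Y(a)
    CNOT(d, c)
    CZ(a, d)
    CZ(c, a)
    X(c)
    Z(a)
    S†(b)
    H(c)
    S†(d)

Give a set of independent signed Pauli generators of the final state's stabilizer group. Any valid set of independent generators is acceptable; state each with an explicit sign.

One valid set of independent stabilizer generators is -IIXI, +ZIII, -IZII, -IIIZ (any independent generating set of the same group is equally correct).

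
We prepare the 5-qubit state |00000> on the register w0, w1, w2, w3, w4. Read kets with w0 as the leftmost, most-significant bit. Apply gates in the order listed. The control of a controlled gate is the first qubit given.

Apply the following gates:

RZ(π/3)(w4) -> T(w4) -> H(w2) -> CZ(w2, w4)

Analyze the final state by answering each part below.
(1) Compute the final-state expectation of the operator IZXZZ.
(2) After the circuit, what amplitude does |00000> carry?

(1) The expectation value of IZXZZ is 1.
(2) |00000> carries amplitude -sqrt(2)*exp(5*I*pi/6)/2 in the final state.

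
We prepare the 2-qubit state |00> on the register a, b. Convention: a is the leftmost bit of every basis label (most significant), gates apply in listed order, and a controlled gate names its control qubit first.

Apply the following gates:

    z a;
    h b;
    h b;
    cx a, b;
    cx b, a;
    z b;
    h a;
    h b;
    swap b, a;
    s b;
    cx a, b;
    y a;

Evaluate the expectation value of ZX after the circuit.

The expectation value of ZX is 0.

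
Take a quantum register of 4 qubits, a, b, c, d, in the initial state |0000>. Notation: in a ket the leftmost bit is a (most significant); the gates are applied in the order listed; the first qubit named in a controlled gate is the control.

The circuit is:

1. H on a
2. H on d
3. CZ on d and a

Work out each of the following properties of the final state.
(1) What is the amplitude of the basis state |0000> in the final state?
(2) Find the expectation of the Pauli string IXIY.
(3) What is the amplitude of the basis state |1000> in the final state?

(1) |0000> carries amplitude 1/2 in the final state.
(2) In the final state, IXIY has expectation 0.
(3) |1000> carries amplitude 1/2 in the final state.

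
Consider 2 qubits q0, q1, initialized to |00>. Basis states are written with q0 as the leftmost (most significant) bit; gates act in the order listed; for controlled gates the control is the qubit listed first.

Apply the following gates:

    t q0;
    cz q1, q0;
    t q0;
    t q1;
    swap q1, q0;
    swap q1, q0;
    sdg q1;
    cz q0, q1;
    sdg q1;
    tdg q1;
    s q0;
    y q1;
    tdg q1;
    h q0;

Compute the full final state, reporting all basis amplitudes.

After the circuit, the state carries amplitude 0 on |00>, sqrt(2)*exp(I*pi/4)/2 on |01>, 0 on |10>, sqrt(2)*exp(I*pi/4)/2 on |11>.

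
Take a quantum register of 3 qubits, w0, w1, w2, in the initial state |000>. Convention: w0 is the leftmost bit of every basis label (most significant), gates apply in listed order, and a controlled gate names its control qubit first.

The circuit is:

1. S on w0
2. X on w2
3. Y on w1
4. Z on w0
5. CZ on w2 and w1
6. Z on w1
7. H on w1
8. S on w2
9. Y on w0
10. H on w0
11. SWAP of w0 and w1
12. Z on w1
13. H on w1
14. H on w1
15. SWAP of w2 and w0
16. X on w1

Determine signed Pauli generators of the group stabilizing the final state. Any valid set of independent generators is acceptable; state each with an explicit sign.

The stabilizer group can be generated by +IXI, -IIX, -ZII, among other valid generating sets. Key observation: the block from step 13 through step 14 cancels to the identity and can be dropped.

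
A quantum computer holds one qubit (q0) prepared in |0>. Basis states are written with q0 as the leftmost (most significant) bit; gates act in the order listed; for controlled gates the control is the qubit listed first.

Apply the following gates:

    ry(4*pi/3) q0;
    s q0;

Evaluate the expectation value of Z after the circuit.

The expectation value of Z is -1/2.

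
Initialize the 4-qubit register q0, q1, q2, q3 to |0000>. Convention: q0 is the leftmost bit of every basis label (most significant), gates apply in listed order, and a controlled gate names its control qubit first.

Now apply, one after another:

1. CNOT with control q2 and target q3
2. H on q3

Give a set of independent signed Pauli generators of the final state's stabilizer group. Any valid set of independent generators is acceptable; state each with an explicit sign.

The final state is stabilized by the group generated by +IIIX, +ZIII, +IZII, +IIZI; other independent generating sets are equally valid.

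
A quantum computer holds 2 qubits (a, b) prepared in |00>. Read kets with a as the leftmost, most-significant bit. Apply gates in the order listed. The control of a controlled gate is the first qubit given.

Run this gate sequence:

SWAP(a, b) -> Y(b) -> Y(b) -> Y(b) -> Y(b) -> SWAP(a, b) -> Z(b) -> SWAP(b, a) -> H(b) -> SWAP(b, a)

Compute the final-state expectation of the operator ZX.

In the final state, ZX has expectation 0. Key observation: gates 1-6 undo each other exactly, leaving only the rest of the circuit to track.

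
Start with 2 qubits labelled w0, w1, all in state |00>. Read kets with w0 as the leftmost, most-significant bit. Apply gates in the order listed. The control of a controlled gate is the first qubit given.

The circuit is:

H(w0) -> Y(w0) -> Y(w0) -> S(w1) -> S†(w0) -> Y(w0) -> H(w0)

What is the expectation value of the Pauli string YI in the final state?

The expectation value of YI is 1.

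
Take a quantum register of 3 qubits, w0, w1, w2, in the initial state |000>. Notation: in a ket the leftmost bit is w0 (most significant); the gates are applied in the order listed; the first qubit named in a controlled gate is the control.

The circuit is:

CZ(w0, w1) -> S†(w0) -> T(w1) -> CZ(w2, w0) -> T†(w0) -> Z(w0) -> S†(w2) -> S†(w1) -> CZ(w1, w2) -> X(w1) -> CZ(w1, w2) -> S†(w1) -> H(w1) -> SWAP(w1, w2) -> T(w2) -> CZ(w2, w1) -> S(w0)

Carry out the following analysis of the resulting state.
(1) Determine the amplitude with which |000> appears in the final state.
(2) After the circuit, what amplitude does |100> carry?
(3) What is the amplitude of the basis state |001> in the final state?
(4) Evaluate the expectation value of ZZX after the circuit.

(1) |000> carries amplitude -sqrt(2)*I/2 in the final state.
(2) The final state's coefficient on |100> equals 0.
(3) The final state's coefficient on |001> equals sqrt(2)*exp(3*I*pi/4)/2.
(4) In the final state, ZZX has expectation -sqrt(2)/2.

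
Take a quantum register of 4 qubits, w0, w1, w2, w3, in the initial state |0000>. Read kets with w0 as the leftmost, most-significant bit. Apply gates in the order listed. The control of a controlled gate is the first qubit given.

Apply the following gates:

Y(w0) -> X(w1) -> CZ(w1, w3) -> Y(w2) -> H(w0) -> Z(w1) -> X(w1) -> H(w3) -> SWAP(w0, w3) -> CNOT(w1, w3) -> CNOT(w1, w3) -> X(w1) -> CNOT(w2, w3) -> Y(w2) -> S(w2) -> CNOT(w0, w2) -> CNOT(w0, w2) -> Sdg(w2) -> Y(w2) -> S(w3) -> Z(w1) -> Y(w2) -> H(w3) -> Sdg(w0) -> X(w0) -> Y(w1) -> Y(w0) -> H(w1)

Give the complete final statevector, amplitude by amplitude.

After the circuit, the state carries amplitude 1/4 + I/4 on |0000>, -1/4 + I/4 on |0001>, 0 on |0010>, 0 on |0011>, 1/4 + I/4 on |0100>, -1/4 + I/4 on |0101>, 0 on |0110>, 0 on |0111>, -1/4 + I/4 on |1000>, -1/4 - I/4 on |1001>, 0 on |1010>, 0 on |1011>, -1/4 + I/4 on |1100>, -1/4 - I/4 on |1101>, 0 on |1110>, 0 on |1111>.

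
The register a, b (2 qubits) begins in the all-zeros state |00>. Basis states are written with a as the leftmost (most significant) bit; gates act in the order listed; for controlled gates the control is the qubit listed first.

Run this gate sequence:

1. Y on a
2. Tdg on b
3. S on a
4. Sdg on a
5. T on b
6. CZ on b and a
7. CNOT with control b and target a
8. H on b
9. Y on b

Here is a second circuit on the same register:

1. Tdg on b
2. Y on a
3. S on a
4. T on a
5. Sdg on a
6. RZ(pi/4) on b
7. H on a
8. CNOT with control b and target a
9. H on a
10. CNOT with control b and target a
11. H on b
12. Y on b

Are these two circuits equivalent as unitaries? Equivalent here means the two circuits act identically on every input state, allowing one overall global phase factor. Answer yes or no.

No — the two circuits implement different unitaries, even allowing a global phase.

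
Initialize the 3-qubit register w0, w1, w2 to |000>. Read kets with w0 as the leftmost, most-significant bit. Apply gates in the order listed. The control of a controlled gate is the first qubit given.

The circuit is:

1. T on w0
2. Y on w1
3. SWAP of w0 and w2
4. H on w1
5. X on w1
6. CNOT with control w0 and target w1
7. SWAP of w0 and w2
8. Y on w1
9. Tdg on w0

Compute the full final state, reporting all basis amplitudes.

The final amplitudes are sqrt(2)/2 on |000>, sqrt(2)/2 on |010>, and 0 on every other basis state.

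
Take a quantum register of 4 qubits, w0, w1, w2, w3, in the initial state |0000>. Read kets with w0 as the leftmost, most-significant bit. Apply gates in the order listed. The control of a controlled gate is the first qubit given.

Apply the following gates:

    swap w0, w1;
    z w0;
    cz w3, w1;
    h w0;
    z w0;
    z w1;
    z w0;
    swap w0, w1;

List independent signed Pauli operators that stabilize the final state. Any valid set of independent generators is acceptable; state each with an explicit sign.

The final state is stabilized by the group generated by +IXII, +ZIII, +IIZI, +IIIZ; other independent generating sets are equally valid.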